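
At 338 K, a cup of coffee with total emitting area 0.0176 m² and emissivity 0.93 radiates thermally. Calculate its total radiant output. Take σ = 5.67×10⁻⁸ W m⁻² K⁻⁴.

P = εσAT⁴ = 0.93 × 5.67×10⁻⁸ × 0.0176 × (338)⁴ = 0.93 × 5.67×10⁻⁸ × 0.0176 × 1.31×10^10.
P = 12.1 W.

P ≈ 12.1 W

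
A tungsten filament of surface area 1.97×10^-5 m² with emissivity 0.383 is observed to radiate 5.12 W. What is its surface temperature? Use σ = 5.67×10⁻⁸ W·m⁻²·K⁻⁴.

From P = εσAT⁴, T = (P / εσA)^(1/4) = (5.12 / (0.383 × 5.67×10⁻⁸ × 1.97×10^-5))^(1/4).
T = (1.20×10^13)^(1/4) = 1860 K.

T ≈ 1860 K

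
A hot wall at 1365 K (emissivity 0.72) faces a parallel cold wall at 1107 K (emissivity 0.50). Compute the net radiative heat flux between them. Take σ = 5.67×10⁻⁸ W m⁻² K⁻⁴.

For two large parallel gray plates, q = σ(T₁⁴ − T₂⁴) / (1/ε₁ + 1/ε₂ − 1).
1/ε₁ + 1/ε₂ − 1 = 1/0.72 + 1/0.50 − 1 = 2.389.
T₁⁴ − T₂⁴ = 3.47×10^12 − 1.50×10^12 = 1.97×10^12 K⁴.
q = 5.67×10⁻⁸ × 1.97×10^12 / 2.389 = 46800 W/m².

q ≈ 46800 W/m²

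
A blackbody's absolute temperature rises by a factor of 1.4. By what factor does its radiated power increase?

factor ≈ 3.84

P ∝ T⁴, so the power scales as (1.4)⁴ = 3.84.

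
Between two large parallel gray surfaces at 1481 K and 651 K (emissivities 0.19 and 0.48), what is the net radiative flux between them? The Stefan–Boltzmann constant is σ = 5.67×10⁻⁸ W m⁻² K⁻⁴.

For two large parallel gray plates, q = σ(T₁⁴ − T₂⁴) / (1/ε₁ + 1/ε₂ − 1).
1/ε₁ + 1/ε₂ − 1 = 1/0.19 + 1/0.48 − 1 = 6.346.
T₁⁴ − T₂⁴ = 4.81×10^12 − 1.80×10^11 = 4.63×10^12 K⁴.
q = 5.67×10⁻⁸ × 4.63×10^12 / 6.346 = 41400 W/m².

q ≈ 41400 W/m²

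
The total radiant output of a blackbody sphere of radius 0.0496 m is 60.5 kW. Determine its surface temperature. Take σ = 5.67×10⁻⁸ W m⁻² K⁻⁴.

A = 4πr² = 4π × (0.0496)² = 0.0309 m².
From P = σAT⁴, T = (P / σA)^(1/4) = (60500 / (5.67×10⁻⁸ × 0.0309))^(1/4).
T = (3.45×10^13)^(1/4) = 2420 K.

T ≈ 2420 K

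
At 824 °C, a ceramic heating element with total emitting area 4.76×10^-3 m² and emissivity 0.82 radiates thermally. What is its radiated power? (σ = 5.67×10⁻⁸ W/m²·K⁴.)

824 °C = 1097 K.
Stefan–Boltzmann: P = εσAT⁴ = 0.82 × 5.67×10⁻⁸ × 4.76×10^-3 × (1097)⁴ = 0.82 × 5.67×10⁻⁸ × 4.76×10^-3 × 1.45×10^12.
P = 321 W.

P ≈ 321 W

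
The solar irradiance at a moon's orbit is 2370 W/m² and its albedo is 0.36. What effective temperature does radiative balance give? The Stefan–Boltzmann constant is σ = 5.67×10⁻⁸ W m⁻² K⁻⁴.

T ≈ 286 K

Power absorbed = (1−a)S·πR²; power emitted = 4πR²σT⁴. Equating and cancelling πR²:
T = ((1−a)S / 4σ)^(1/4) = (1520 / (4 × 5.67×10⁻⁸))^(1/4) = (6.69×10^9)^(1/4).
T = 286 K.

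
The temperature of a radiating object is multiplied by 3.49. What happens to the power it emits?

factor ≈ 148

P ∝ T⁴, so the power scales as (3.49)⁴ = 148.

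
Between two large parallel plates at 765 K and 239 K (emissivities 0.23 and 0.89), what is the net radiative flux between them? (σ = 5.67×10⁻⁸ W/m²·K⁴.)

For two large parallel gray plates, q = σ(T₁⁴ − T₂⁴) / (1/ε₁ + 1/ε₂ − 1).
1/ε₁ + 1/ε₂ − 1 = 1/0.23 + 1/0.89 − 1 = 4.471.
T₁⁴ − T₂⁴ = 3.42×10^11 − 3.26×10^9 = 3.39×10^11 K⁴.
q = 5.67×10⁻⁸ × 3.39×10^11 / 4.471 = 4300 W/m².

q ≈ 4300 W/m²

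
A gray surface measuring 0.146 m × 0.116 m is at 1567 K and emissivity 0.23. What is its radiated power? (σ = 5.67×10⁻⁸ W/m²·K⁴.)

P ≈ 1330 W

A = 0.146 × 0.116 = 0.0169 m².
P = εσAT⁴ = 0.23 × 5.67×10⁻⁸ × 0.0169 × (1567)⁴ = 0.23 × 5.67×10⁻⁸ × 0.0169 × 6.03×10^12.
P = 1330 W.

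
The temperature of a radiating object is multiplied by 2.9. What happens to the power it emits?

factor ≈ 70.7

P ∝ T⁴, so the power scales as (2.9)⁴ = 70.7.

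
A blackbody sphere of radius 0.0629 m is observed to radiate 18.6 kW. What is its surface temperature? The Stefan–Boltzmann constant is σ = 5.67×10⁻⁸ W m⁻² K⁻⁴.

A = 4πr² = 4π × (0.0629)² = 0.0497 m².
From P = σAT⁴, T = (P / σA)^(1/4) = (18600 / (5.67×10⁻⁸ × 0.0497))^(1/4).
T = (6.60×10^12)^(1/4) = 1600 K.

T ≈ 1600 K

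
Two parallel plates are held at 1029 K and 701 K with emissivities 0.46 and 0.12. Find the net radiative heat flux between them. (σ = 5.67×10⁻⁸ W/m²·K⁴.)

q ≈ 5250 W/m²

For two large parallel gray plates, q = σ(T₁⁴ − T₂⁴) / (1/ε₁ + 1/ε₂ − 1).
1/ε₁ + 1/ε₂ − 1 = 1/0.46 + 1/0.12 − 1 = 9.507.
T₁⁴ − T₂⁴ = 1.12×10^12 − 2.41×10^11 = 8.80×10^11 K⁴.
q = 5.67×10⁻⁸ × 8.80×10^11 / 9.507 = 5250 W/m².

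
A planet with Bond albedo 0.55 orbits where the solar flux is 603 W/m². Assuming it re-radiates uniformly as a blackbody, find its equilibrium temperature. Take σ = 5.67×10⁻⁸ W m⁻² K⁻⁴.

T ≈ 186 K

Power absorbed = (1−a)S·πR²; power emitted = 4πR²σT⁴. Equating and cancelling πR²:
T = ((1−a)S / 4σ)^(1/4) = (271 / (4 × 5.67×10⁻⁸))^(1/4) = (1.20×10^9)^(1/4).
T = 186 K.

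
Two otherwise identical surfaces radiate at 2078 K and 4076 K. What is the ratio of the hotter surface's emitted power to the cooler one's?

ratio ≈ 14.8

P ∝ T⁴, so the ratio is (4076/2078)⁴ = (1.962)⁴ = 14.8.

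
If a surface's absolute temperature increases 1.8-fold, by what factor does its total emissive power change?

factor ≈ 10.5

P ∝ T⁴, so the power scales as (1.8)⁴ = 10.5.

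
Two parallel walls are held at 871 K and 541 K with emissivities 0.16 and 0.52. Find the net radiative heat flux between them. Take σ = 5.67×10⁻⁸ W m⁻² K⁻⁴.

For two large parallel gray plates, q = σ(T₁⁴ − T₂⁴) / (1/ε₁ + 1/ε₂ − 1).
1/ε₁ + 1/ε₂ − 1 = 1/0.16 + 1/0.52 − 1 = 7.173.
T₁⁴ − T₂⁴ = 5.76×10^11 − 8.57×10^10 = 4.90×10^11 K⁴.
q = 5.67×10⁻⁸ × 4.90×10^11 / 7.173 = 3870 W/m².

q ≈ 3870 W/m²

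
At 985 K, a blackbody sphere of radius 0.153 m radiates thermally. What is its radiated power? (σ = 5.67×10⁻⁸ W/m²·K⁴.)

A = 4πr² = 4π × (0.153)² = 0.294 m².
P = σAT⁴ = 5.67×10⁻⁸ × 0.294 × (985)⁴ = 5.67×10⁻⁸ × 0.294 × 9.41×10^11.
P = 15700 W.

P ≈ 15700 W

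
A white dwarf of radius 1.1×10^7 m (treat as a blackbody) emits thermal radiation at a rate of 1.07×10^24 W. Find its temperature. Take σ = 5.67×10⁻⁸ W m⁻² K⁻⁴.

A = 4πr² = 4π × (1.1×10^7)² = 1.52×10^15 m².
From P = σAT⁴, T = (P / σA)^(1/4) = (1.07×10^24 / (5.67×10⁻⁸ × 1.52×10^15))^(1/4).
T = (1.24×10^16)^(1/4) = 10600 K.

T ≈ 10600 K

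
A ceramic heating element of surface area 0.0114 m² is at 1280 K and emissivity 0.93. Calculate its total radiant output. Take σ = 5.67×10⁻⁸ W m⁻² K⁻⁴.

Stefan–Boltzmann: P = εσAT⁴ = 0.93 × 5.67×10⁻⁸ × 0.0114 × (1280)⁴ = 0.93 × 5.67×10⁻⁸ × 0.0114 × 2.68×10^12.
P = 1610 W.

P ≈ 1610 W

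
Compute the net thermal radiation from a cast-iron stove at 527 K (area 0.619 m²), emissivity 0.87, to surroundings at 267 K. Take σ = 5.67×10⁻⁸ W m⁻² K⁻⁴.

Q = εσA(T⁴ − T_s⁴). T⁴ − T_s⁴ = (527)⁴ − (267)⁴ = 7.71×10^10 − 5.08×10^9 = 7.21×10^10 K⁴.
Q = 0.87 × 5.67×10⁻⁸ × 0.619 × 7.21×10^10 = 2200 W.

Q ≈ 2200 W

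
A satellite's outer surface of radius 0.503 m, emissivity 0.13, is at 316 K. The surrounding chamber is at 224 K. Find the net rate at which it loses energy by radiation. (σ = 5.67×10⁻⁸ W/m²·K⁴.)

A = 4πr² = 4π × (0.503)² = 3.18 m².
Q = εσA(T⁴ − T_s⁴). T⁴ − T_s⁴ = (316)⁴ − (224)⁴ = 9.97×10^9 − 2.52×10^9 = 7.45×10^9 K⁴.
Q = 0.13 × 5.67×10⁻⁸ × 3.18 × 7.45×10^9 = 175 W.

Q ≈ 175 W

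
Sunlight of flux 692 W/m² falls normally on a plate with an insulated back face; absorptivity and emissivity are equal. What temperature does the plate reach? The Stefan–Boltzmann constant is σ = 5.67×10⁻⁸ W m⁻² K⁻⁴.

Absorbed flux αS = emitted flux εσT⁴ (one radiating face); with α = ε, T = (S/σ)^(1/4).
T = (692 / 5.67×10⁻⁸)^(1/4) = (1.22×10^10)^(1/4).
T = 332 K.

T ≈ 332 K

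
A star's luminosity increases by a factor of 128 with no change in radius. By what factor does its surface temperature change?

P ∝ T⁴ ⇒ T ∝ P^(1/4), so T scales by (128)^(1/4) = 3.36.

factor ≈ 3.36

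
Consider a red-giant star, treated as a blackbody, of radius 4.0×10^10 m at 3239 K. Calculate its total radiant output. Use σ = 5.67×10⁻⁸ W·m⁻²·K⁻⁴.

A = 4πr² = 4π × (4.0×10^10)² = 2.01×10^22 m².
P = σAT⁴ = 5.67×10⁻⁸ × 2.01×10^22 × (3239)⁴ = 5.67×10⁻⁸ × 2.01×10^22 × 1.10×10^14.
P = 1.25×10^29 W.

P ≈ 1.25×10^29 W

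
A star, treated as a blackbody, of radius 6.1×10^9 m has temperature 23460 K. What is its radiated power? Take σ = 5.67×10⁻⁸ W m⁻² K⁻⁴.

A = 4πr² = 4π × (6.1×10^9)² = 4.68×10^20 m².
P = σAT⁴ = 5.67×10⁻⁸ × 4.68×10^20 × (23460)⁴ = 5.67×10⁻⁸ × 4.68×10^20 × 3.03×10^17.
P = 8.03×10^30 W.

P ≈ 8.03×10^30 W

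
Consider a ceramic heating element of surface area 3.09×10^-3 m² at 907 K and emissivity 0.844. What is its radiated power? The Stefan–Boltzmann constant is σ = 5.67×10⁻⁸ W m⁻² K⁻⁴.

P ≈ 100 W

P = εσAT⁴ = 0.844 × 5.67×10⁻⁸ × 3.09×10^-3 × (907)⁴ = 0.844 × 5.67×10⁻⁸ × 3.09×10^-3 × 6.77×10^11.
P = 100 W.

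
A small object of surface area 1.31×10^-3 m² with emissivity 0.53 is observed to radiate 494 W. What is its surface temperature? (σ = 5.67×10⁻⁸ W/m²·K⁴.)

From P = εσAT⁴, T = (P / εσA)^(1/4) = (494 / (0.53 × 5.67×10⁻⁸ × 1.31×10^-3))^(1/4).
T = (1.25×10^13)^(1/4) = 1880 K.

T ≈ 1880 K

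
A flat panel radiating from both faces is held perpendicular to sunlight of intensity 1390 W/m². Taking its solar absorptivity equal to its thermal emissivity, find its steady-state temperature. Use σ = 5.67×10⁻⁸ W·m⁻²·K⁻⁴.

Absorbed flux αS = emitted flux 2εσT⁴ per unit area; with α = ε this gives T = (S/2σ)^(1/4).
T = (1390 / (2 × 5.67×10⁻⁸))^(1/4) = (1.23×10^10)^(1/4).
T = 333 K.

T ≈ 333 K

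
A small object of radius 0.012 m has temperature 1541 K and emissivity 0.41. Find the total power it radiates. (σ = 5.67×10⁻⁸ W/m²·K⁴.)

A = 4πr² = 4π × (0.012)² = 1.81×10^-3 m².
P = εσAT⁴ = 0.41 × 5.67×10⁻⁸ × 1.81×10^-3 × (1541)⁴ = 0.41 × 5.67×10⁻⁸ × 1.81×10^-3 × 5.64×10^12.
P = 237 W.

P ≈ 237 W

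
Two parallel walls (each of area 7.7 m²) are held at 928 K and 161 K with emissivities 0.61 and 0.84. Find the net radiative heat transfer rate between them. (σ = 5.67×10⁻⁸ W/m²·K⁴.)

For two large parallel gray plates, q = σ(T₁⁴ − T₂⁴) / (1/ε₁ + 1/ε₂ − 1).
1/ε₁ + 1/ε₂ − 1 = 1/0.61 + 1/0.84 − 1 = 1.830.
T₁⁴ − T₂⁴ = 7.42×10^11 − 6.72×10^8 = 7.41×10^11 K⁴.
q = 5.67×10⁻⁸ × 7.41×10^11 / 1.830 = 23000 W/m².
Q = q·A = 23000 × 7.7 = 1.77×10^5 W.

Q ≈ 1.77×10^5 W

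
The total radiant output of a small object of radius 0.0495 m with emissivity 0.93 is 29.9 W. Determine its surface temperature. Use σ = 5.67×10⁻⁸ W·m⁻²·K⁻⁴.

T ≈ 368 K

A = 4πr² = 4π × (0.0495)² = 0.0308 m².
From P = εσAT⁴, T = (P / εσA)^(1/4) = (29.9 / (0.93 × 5.67×10⁻⁸ × 0.0308))^(1/4).
T = (1.84×10^10)^(1/4) = 368 K.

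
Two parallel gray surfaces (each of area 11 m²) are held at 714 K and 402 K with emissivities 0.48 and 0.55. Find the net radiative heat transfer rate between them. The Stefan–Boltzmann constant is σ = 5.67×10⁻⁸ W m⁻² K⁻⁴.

For two large parallel gray plates, q = σ(T₁⁴ − T₂⁴) / (1/ε₁ + 1/ε₂ − 1).
1/ε₁ + 1/ε₂ − 1 = 1/0.48 + 1/0.55 − 1 = 2.902.
T₁⁴ − T₂⁴ = 2.60×10^11 − 2.61×10^10 = 2.34×10^11 K⁴.
q = 5.67×10⁻⁸ × 2.34×10^11 / 2.902 = 4570 W/m².
Q = q·A = 4570 × 11 = 50300 W.

Q ≈ 50300 W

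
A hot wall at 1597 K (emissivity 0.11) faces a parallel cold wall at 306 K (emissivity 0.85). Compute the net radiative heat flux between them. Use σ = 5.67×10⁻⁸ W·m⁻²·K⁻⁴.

q ≈ 39700 W/m²

For two large parallel gray plates, q = σ(T₁⁴ − T₂⁴) / (1/ε₁ + 1/ε₂ − 1).
1/ε₁ + 1/ε₂ − 1 = 1/0.11 + 1/0.85 − 1 = 9.267.
T₁⁴ − T₂⁴ = 6.50×10^12 − 8.77×10^9 = 6.50×10^12 K⁴.
q = 5.67×10⁻⁸ × 6.50×10^12 / 9.267 = 39700 W/m².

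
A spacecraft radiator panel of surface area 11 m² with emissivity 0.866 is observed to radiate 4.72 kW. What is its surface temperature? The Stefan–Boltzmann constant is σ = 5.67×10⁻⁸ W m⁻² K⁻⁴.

T ≈ 306 K

From P = εσAT⁴, T = (P / εσA)^(1/4) = (4720 / (0.866 × 5.67×10⁻⁸ × 11.0))^(1/4).
T = (8.74×10^9)^(1/4) = 306 K.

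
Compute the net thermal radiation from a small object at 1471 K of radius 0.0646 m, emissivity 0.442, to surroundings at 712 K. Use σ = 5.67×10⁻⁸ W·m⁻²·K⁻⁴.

Q ≈ 5820 W

A = 4πr² = 4π × (0.0646)² = 0.0524 m².
Q = εσA(T⁴ − T_s⁴). T⁴ − T_s⁴ = (1471)⁴ − (712)⁴ = 4.68×10^12 − 2.57×10^11 = 4.43×10^12 K⁴.
Q = 0.442 × 5.67×10⁻⁸ × 0.0524 × 4.43×10^12 = 5820 W.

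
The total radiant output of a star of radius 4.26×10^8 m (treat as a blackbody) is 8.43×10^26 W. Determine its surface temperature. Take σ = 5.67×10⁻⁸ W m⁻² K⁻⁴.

A = 4πr² = 4π × (4.26×10^8)² = 2.28×10^18 m².
From P = σAT⁴, T = (P / σA)^(1/4) = (8.43×10^26 / (5.67×10⁻⁸ × 2.28×10^18))^(1/4).
T = (6.52×10^15)^(1/4) = 8990 K.

T ≈ 8990 K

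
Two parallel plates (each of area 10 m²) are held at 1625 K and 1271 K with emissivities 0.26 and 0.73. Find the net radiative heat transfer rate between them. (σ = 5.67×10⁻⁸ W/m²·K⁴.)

For two large parallel gray plates, q = σ(T₁⁴ − T₂⁴) / (1/ε₁ + 1/ε₂ − 1).
1/ε₁ + 1/ε₂ − 1 = 1/0.26 + 1/0.73 − 1 = 4.216.
T₁⁴ − T₂⁴ = 6.97×10^12 − 2.61×10^12 = 4.36×10^12 K⁴.
q = 5.67×10⁻⁸ × 4.36×10^12 / 4.216 = 58700 W/m².
Q = q·A = 58700 × 10 = 5.87×10^5 W.

Q ≈ 5.87×10^5 W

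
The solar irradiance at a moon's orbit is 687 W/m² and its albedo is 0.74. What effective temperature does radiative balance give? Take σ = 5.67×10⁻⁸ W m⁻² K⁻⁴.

Power absorbed = (1−a)S·πR²; power emitted = 4πR²σT⁴. Equating and cancelling πR²:
T = ((1−a)S / 4σ)^(1/4) = (179 / (4 × 5.67×10⁻⁸))^(1/4) = (7.88×10^8)^(1/4).
T = 168 K.

T ≈ 168 K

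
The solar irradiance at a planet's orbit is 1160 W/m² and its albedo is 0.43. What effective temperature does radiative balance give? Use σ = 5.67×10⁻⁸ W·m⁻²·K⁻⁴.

T ≈ 232 K

Power absorbed = (1−a)S·πR²; power emitted = 4πR²σT⁴. Equating and cancelling πR²:
T = ((1−a)S / 4σ)^(1/4) = (661 / (4 × 5.67×10⁻⁸))^(1/4) = (2.92×10^9)^(1/4).
T = 232 K.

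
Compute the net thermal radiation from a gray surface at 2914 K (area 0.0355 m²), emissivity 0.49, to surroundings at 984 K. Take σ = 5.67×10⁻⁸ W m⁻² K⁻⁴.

Q = εσA(T⁴ − T_s⁴). T⁴ − T_s⁴ = (2914)⁴ − (984)⁴ = 7.21×10^13 − 9.38×10^11 = 7.12×10^13 K⁴.
Q = 0.49 × 5.67×10⁻⁸ × 0.0355 × 7.12×10^13 = 70200 W.

Q ≈ 70200 W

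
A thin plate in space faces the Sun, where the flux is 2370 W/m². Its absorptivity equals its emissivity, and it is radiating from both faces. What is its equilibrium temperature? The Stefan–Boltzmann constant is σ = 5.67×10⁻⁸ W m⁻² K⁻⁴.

T ≈ 380 K

Absorbed flux αS = emitted flux 2εσT⁴ per unit area; with α = ε this gives T = (S/2σ)^(1/4).
T = (2370 / (2 × 5.67×10⁻⁸))^(1/4) = (2.09×10^10)^(1/4).
T = 380 K.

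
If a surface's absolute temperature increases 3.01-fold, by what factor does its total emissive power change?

factor ≈ 82.1

P ∝ T⁴, so the power scales as (3.01)⁴ = 82.1.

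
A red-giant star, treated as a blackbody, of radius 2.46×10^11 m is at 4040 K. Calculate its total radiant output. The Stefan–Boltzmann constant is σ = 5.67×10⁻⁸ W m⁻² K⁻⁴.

A = 4πr² = 4π × (2.46×10^11)² = 7.60×10^23 m².
P = σAT⁴ = 5.67×10⁻⁸ × 7.60×10^23 × (4040)⁴ = 5.67×10⁻⁸ × 7.60×10^23 × 2.66×10^14.
P = 1.15×10^31 W.

P ≈ 1.15×10^31 W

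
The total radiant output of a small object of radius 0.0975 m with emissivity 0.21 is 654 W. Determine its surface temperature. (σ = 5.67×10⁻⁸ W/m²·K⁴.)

T ≈ 823 K

A = 4πr² = 4π × (0.0975)² = 0.119 m².
From P = εσAT⁴, T = (P / εσA)^(1/4) = (654 / (0.21 × 5.67×10⁻⁸ × 0.119))^(1/4).
T = (4.60×10^11)^(1/4) = 823 K.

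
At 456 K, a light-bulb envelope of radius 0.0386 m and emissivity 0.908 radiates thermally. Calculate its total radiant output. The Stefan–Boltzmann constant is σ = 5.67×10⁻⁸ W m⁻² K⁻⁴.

A = 4πr² = 4π × (0.0386)² = 0.0187 m².
P = εσAT⁴ = 0.908 × 5.67×10⁻⁸ × 0.0187 × (456)⁴ = 0.908 × 5.67×10⁻⁸ × 0.0187 × 4.32×10^10.
P = 41.7 W.

P ≈ 41.7 W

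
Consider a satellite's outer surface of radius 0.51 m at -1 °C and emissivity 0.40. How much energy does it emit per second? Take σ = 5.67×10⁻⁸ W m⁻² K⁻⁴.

P ≈ 406 W

A = 4πr² = 4π × (0.51)² = 3.27 m².
-1 °C = 272 K.
Stefan–Boltzmann: P = εσAT⁴ = 0.40 × 5.67×10⁻⁸ × 3.27 × (272)⁴ = 0.40 × 5.67×10⁻⁸ × 3.27 × 5.47×10^9.
P = 406 W.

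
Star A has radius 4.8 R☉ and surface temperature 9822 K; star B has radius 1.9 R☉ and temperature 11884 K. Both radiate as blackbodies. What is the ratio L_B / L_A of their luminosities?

L_B/L_A ≈ 0.336

L = 4πR²σT⁴ ∝ R²T⁴, so L_B/L_A = (1.9/4.8)² × (11884/9822)⁴ = 0.157 × 2.14 = 0.336.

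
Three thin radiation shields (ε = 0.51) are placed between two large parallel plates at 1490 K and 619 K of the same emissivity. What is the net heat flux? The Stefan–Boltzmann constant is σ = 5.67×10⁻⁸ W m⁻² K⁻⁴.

Each of the 4 gaps contributes resistance (2/ε − 1) = 2/0.51 − 1 = 2.922; total = 11.69.
q = σ(T₁⁴ − T₂⁴) / 11.69 = 5.67×10⁻⁸ × 4.78×10^12 / 11.69 = 23200 W/m².

q ≈ 23200 W/m²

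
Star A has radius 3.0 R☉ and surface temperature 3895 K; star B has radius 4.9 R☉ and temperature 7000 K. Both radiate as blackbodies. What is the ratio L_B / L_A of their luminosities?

L = 4πR²σT⁴ ∝ R²T⁴, so L_B/L_A = (4.9/3.0)² × (7000/3895)⁴ = 2.67 × 10.4 = 27.8.

L_B/L_A ≈ 27.8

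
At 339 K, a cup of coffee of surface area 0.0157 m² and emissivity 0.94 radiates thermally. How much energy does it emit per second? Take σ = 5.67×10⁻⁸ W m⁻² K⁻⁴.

P = εσAT⁴ = 0.94 × 5.67×10⁻⁸ × 0.0157 × (339)⁴ = 0.94 × 5.67×10⁻⁸ × 0.0157 × 1.32×10^10.
P = 11.1 W.

P ≈ 11.1 W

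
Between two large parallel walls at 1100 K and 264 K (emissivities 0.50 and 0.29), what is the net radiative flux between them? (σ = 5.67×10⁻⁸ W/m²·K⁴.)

q ≈ 18600 W/m²

For two large parallel gray plates, q = σ(T₁⁴ − T₂⁴) / (1/ε₁ + 1/ε₂ − 1).
1/ε₁ + 1/ε₂ − 1 = 1/0.50 + 1/0.29 − 1 = 4.448.
T₁⁴ − T₂⁴ = 1.46×10^12 − 4.86×10^9 = 1.46×10^12 K⁴.
q = 5.67×10⁻⁸ × 1.46×10^12 / 4.448 = 18600 W/m².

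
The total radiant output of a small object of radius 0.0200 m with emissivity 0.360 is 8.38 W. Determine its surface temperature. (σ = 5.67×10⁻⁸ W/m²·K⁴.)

T ≈ 535 K

A = 4πr² = 4π × (0.0200)² = 5.03×10^-3 m².
From P = εσAT⁴, T = (P / εσA)^(1/4) = (8.38 / (0.360 × 5.67×10⁻⁸ × 5.03×10^-3))^(1/4).
T = (8.17×10^10)^(1/4) = 535 K.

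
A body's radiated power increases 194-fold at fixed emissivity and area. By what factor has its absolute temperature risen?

factor ≈ 3.73

P ∝ T⁴ ⇒ T ∝ P^(1/4), so T scales by (194)^(1/4) = 3.73.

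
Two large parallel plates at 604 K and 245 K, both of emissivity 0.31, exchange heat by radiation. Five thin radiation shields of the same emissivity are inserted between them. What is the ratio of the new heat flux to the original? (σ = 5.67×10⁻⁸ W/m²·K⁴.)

ratio ≈ 0.167

With N identical shields there are N+1 = 6 gaps in series, each with the same radiative resistance, so the flux falls to 1/(N+1) of its unshielded value.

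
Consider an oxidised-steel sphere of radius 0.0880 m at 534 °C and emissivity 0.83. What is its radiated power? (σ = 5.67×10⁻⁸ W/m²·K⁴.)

A = 4πr² = 4π × (0.0880)² = 0.0973 m².
534 °C = 807 K.
Stefan–Boltzmann: P = εσAT⁴ = 0.83 × 5.67×10⁻⁸ × 0.0973 × (807)⁴ = 0.83 × 5.67×10⁻⁸ × 0.0973 × 4.24×10^11.
P = 1940 W.

P ≈ 1940 W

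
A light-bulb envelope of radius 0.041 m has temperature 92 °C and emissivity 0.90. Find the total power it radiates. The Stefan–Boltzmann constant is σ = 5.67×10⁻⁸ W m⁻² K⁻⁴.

A = 4πr² = 4π × (0.041)² = 0.0211 m².
92 °C = 365 K.
Stefan–Boltzmann: P = εσAT⁴ = 0.90 × 5.67×10⁻⁸ × 0.0211 × (365)⁴ = 0.90 × 5.67×10⁻⁸ × 0.0211 × 1.77×10^10.
P = 19.1 W.

P ≈ 19.1 W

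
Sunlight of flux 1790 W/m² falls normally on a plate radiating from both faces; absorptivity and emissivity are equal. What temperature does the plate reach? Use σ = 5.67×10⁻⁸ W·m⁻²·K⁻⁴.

Absorbed flux αS = emitted flux 2εσT⁴ per unit area; with α = ε this gives T = (S/2σ)^(1/4).
T = (1790 / (2 × 5.67×10⁻⁸))^(1/4) = (1.58×10^10)^(1/4).
T = 354 K.

T ≈ 354 K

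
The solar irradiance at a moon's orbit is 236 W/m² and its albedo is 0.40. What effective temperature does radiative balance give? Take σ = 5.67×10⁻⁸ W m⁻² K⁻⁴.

T ≈ 158 K

Power absorbed = (1−a)S·πR²; power emitted = 4πR²σT⁴. Equating and cancelling πR²:
T = ((1−a)S / 4σ)^(1/4) = (142 / (4 × 5.67×10⁻⁸))^(1/4) = (6.24×10^8)^(1/4).
T = 158 K.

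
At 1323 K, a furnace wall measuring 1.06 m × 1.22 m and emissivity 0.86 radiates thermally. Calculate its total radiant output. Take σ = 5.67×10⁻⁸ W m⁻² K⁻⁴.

A = 1.06 × 1.22 = 1.29 m².
P = εσAT⁴ = 0.86 × 5.67×10⁻⁸ × 1.29 × (1323)⁴ = 0.86 × 5.67×10⁻⁸ × 1.29 × 3.06×10^12.
P = 1.93×10^5 W.

P ≈ 1.93×10^5 W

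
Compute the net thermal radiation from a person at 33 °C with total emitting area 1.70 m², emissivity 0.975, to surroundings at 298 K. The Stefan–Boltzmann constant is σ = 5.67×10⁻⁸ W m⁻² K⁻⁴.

Convert: 33 °C = 306 K.
Q = εσA(T⁴ − T_s⁴). T⁴ − T_s⁴ = (306)⁴ − (298)⁴ = 8.77×10^9 − 7.89×10^9 = 8.82×10^8 K⁴.
Q = 0.975 × 5.67×10⁻⁸ × 1.70 × 8.82×10^8 = 82.8 W.

Q ≈ 82.8 W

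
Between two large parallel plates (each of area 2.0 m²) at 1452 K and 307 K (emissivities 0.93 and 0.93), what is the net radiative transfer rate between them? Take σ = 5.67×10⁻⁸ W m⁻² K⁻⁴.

For two large parallel gray plates, q = σ(T₁⁴ − T₂⁴) / (1/ε₁ + 1/ε₂ − 1).
1/ε₁ + 1/ε₂ − 1 = 1/0.93 + 1/0.93 − 1 = 1.151.
T₁⁴ − T₂⁴ = 4.44×10^12 − 8.88×10^9 = 4.44×10^12 K⁴.
q = 5.67×10⁻⁸ × 4.44×10^12 / 1.151 = 2.19×10^5 W/m².
Q = q·A = 2.19×10^5 × 2.0 = 4.37×10^5 W.

Q ≈ 4.37×10^5 W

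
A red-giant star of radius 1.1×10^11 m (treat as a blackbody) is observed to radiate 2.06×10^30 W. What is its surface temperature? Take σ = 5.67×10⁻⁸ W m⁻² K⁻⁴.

A = 4πr² = 4π × (1.1×10^11)² = 1.52×10^23 m².
From P = σAT⁴, T = (P / σA)^(1/4) = (2.06×10^30 / (5.67×10⁻⁸ × 1.52×10^23))^(1/4).
T = (2.39×10^14)^(1/4) = 3930 K.

T ≈ 3930 K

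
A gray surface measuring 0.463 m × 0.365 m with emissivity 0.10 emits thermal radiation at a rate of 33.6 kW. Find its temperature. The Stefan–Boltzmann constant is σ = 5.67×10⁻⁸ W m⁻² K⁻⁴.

T ≈ 2430 K

A = 0.463 × 0.365 = 0.169 m².
From P = εσAT⁴, T = (P / εσA)^(1/4) = (33600 / (0.10 × 5.67×10⁻⁸ × 0.169))^(1/4).
T = (3.51×10^13)^(1/4) = 2430 K.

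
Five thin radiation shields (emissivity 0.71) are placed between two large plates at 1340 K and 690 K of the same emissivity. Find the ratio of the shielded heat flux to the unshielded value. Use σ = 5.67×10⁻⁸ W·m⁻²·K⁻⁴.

With N identical shields there are N+1 = 6 gaps in series, each with the same radiative resistance, so the flux falls to 1/(N+1) of its unshielded value.

ratio ≈ 0.167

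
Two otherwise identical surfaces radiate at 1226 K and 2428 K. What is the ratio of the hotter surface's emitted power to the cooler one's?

P ∝ T⁴, so the ratio is (2428/1226)⁴ = (1.980)⁴ = 15.4.

ratio ≈ 15.4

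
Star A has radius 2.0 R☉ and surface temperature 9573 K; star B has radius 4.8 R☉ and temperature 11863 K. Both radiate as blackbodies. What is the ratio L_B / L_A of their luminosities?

L_B/L_A ≈ 13.6

L = 4πR²σT⁴ ∝ R²T⁴, so L_B/L_A = (4.8/2.0)² × (11863/9573)⁴ = 5.76 × 2.36 = 13.6.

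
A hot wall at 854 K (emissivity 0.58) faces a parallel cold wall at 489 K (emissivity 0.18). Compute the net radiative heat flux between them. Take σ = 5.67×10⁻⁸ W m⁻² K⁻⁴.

For two large parallel gray plates, q = σ(T₁⁴ − T₂⁴) / (1/ε₁ + 1/ε₂ − 1).
1/ε₁ + 1/ε₂ − 1 = 1/0.58 + 1/0.18 − 1 = 6.280.
T₁⁴ − T₂⁴ = 5.32×10^11 − 5.72×10^10 = 4.75×10^11 K⁴.
q = 5.67×10⁻⁸ × 4.75×10^11 / 6.280 = 4290 W/m².

q ≈ 4290 W/m²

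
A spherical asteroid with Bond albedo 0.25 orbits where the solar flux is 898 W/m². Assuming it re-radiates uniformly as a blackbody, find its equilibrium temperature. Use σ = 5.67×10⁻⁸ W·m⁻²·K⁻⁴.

Power absorbed = (1−a)S·πR²; power emitted = 4πR²σT⁴. Equating and cancelling πR²:
T = ((1−a)S / 4σ)^(1/4) = (674 / (4 × 5.67×10⁻⁸))^(1/4) = (2.97×10^9)^(1/4).
T = 233 K.

T ≈ 233 K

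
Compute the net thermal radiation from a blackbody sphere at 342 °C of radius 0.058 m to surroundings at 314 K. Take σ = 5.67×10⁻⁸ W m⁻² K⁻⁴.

Q ≈ 320 W

A = 4πr² = 4π × (0.058)² = 0.0423 m².
Convert: 342 °C = 615 K.
Q = σA(T⁴ − T_s⁴). T⁴ − T_s⁴ = (615)⁴ − (314)⁴ = 1.43×10^11 − 9.72×10^9 = 1.33×10^11 K⁴.
Q = 5.67×10⁻⁸ × 0.0423 × 1.33×10^11 = 320 W.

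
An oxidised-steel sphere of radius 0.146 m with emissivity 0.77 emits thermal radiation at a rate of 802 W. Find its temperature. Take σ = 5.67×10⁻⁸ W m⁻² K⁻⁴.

A = 4πr² = 4π × (0.146)² = 0.268 m².
From P = εσAT⁴, T = (P / εσA)^(1/4) = (802 / (0.77 × 5.67×10⁻⁸ × 0.268))^(1/4).
T = (6.86×10^10)^(1/4) = 512 K.

T ≈ 512 K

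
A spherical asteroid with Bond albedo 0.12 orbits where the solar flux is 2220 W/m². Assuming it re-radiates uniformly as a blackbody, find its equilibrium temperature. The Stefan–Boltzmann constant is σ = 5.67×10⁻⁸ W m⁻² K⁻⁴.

Power absorbed = (1−a)S·πR²; power emitted = 4πR²σT⁴. Equating and cancelling πR²:
T = ((1−a)S / 4σ)^(1/4) = (1950 / (4 × 5.67×10⁻⁸))^(1/4) = (8.61×10^9)^(1/4).
T = 305 K.

T ≈ 305 K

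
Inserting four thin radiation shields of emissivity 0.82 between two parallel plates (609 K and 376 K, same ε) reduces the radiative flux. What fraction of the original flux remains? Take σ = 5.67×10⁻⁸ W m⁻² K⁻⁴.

ratio ≈ 0.200

With N identical shields there are N+1 = 5 gaps in series, each with the same radiative resistance, so the flux falls to 1/(N+1) of its unshielded value.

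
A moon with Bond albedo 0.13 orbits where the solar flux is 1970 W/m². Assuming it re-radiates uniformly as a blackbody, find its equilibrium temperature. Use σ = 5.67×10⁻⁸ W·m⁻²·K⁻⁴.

Power absorbed = (1−a)S·πR²; power emitted = 4πR²σT⁴. Equating and cancelling πR²:
T = ((1−a)S / 4σ)^(1/4) = (1710 / (4 × 5.67×10⁻⁸))^(1/4) = (7.56×10^9)^(1/4).
T = 295 K.

T ≈ 295 K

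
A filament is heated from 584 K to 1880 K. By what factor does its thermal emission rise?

ratio ≈ 107

P ∝ T⁴, so the ratio is (1880/584)⁴ = (3.219)⁴ = 107.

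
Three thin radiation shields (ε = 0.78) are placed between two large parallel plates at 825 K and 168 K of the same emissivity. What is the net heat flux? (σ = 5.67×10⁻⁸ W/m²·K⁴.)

Each of the 4 gaps contributes resistance (2/ε − 1) = 2/0.78 − 1 = 1.564; total = 6.256.
q = σ(T₁⁴ − T₂⁴) / 6.256 = 5.67×10⁻⁸ × 4.62×10^11 / 6.256 = 4190 W/m².

q ≈ 4190 W/m²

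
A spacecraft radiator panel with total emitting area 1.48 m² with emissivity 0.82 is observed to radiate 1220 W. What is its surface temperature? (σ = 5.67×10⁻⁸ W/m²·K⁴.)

T ≈ 365 K

From P = εσAT⁴, T = (P / εσA)^(1/4) = (1220 / (0.82 × 5.67×10⁻⁸ × 1.48))^(1/4).
T = (1.77×10^10)^(1/4) = 365 K.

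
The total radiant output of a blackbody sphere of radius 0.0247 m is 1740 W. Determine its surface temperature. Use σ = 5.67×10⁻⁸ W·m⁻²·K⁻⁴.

A = 4πr² = 4π × (0.0247)² = 7.67×10^-3 m².
From P = σAT⁴, T = (P / σA)^(1/4) = (1740 / (5.67×10⁻⁸ × 7.67×10^-3))^(1/4).
T = (4.00×10^12)^(1/4) = 1410 K.

T ≈ 1410 K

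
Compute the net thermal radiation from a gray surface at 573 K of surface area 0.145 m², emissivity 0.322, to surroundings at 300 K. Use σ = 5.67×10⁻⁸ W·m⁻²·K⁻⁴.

Q ≈ 264 W

Q = εσA(T⁴ − T_s⁴). T⁴ − T_s⁴ = (573)⁴ − (300)⁴ = 1.08×10^11 − 8.10×10^9 = 9.97×10^10 K⁴.
Q = 0.322 × 5.67×10⁻⁸ × 0.145 × 9.97×10^10 = 264 W.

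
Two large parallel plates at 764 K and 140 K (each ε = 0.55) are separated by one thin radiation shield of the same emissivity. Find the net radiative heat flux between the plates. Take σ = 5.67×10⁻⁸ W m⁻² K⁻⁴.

Each of the 2 gaps contributes resistance (2/ε − 1) = 2/0.55 − 1 = 2.636; total = 5.273.
q = σ(T₁⁴ − T₂⁴) / 5.273 = 5.67×10⁻⁸ × 3.40×10^11 / 5.273 = 3660 W/m².

q ≈ 3660 W/m²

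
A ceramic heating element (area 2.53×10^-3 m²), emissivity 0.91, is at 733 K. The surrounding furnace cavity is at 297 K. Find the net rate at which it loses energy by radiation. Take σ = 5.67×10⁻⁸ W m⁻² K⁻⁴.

Q ≈ 36.7 W

Q = εσA(T⁴ − T_s⁴). T⁴ − T_s⁴ = (733)⁴ − (297)⁴ = 2.89×10^11 − 7.78×10^9 = 2.81×10^11 K⁴.
Q = 0.91 × 5.67×10⁻⁸ × 2.53×10^-3 × 2.81×10^11 = 36.7 W.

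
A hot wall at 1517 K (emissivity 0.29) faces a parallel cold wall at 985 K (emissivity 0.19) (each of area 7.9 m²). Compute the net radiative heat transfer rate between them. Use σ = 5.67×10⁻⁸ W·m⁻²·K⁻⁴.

For two large parallel gray plates, q = σ(T₁⁴ − T₂⁴) / (1/ε₁ + 1/ε₂ − 1).
1/ε₁ + 1/ε₂ − 1 = 1/0.29 + 1/0.19 − 1 = 7.711.
T₁⁴ − T₂⁴ = 5.30×10^12 − 9.41×10^11 = 4.35×10^12 K⁴.
q = 5.67×10⁻⁸ × 4.35×10^12 / 7.711 = 32000 W/m².
Q = q·A = 32000 × 7.9 = 2.53×10^5 W.

Q ≈ 2.53×10^5 W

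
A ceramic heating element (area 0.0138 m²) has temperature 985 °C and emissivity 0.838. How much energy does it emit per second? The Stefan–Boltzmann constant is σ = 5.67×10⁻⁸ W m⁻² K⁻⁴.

985 °C = 1258 K.
Stefan–Boltzmann: P = εσAT⁴ = 0.838 × 5.67×10⁻⁸ × 0.0138 × (1258)⁴ = 0.838 × 5.67×10⁻⁸ × 0.0138 × 2.50×10^12.
P = 1640 W.

P ≈ 1640 W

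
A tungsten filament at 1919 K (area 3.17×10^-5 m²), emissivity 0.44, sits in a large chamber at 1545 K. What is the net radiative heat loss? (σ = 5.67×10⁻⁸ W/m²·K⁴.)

Q ≈ 6.22 W

Q = εσA(T⁴ − T_s⁴). T⁴ − T_s⁴ = (1919)⁴ − (1545)⁴ = 1.36×10^13 − 5.70×10^12 = 7.86×10^12 K⁴.
Q = 0.44 × 5.67×10⁻⁸ × 3.17×10^-5 × 7.86×10^12 = 6.22 W.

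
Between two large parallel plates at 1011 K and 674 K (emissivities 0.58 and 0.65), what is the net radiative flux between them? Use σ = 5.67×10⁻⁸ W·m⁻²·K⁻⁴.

q ≈ 21000 W/m²

For two large parallel gray plates, q = σ(T₁⁴ − T₂⁴) / (1/ε₁ + 1/ε₂ − 1).
1/ε₁ + 1/ε₂ − 1 = 1/0.58 + 1/0.65 − 1 = 2.263.
T₁⁴ − T₂⁴ = 1.04×10^12 − 2.06×10^11 = 8.38×10^11 K⁴.
q = 5.67×10⁻⁸ × 8.38×10^11 / 2.263 = 21000 W/m².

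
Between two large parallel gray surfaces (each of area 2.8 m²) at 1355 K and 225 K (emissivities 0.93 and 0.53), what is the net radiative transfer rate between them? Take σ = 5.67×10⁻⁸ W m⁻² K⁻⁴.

Q ≈ 2.73×10^5 W

For two large parallel gray plates, q = σ(T₁⁴ − T₂⁴) / (1/ε₁ + 1/ε₂ − 1).
1/ε₁ + 1/ε₂ − 1 = 1/0.93 + 1/0.53 − 1 = 1.962.
T₁⁴ − T₂⁴ = 3.37×10^12 − 2.56×10^9 = 3.37×10^12 K⁴.
q = 5.67×10⁻⁸ × 3.37×10^12 / 1.962 = 97300 W/m².
Q = q·A = 97300 × 2.8 = 2.73×10^5 W.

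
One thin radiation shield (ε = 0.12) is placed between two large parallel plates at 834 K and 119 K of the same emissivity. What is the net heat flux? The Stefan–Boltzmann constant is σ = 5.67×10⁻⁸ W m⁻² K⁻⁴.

q ≈ 875 W/m²

Each of the 2 gaps contributes resistance (2/ε − 1) = 2/0.12 − 1 = 15.67; total = 31.33.
q = σ(T₁⁴ − T₂⁴) / 31.33 = 5.67×10⁻⁸ × 4.84×10^11 / 31.33 = 875 W/m².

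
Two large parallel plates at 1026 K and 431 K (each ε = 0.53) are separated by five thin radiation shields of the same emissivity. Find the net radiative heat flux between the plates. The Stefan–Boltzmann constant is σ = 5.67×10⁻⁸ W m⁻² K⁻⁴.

q ≈ 3660 W/m²

Each of the 6 gaps contributes resistance (2/ε − 1) = 2/0.53 − 1 = 2.774; total = 16.64.
q = σ(T₁⁴ − T₂⁴) / 16.64 = 5.67×10⁻⁸ × 1.07×10^12 / 16.64 = 3660 W/m².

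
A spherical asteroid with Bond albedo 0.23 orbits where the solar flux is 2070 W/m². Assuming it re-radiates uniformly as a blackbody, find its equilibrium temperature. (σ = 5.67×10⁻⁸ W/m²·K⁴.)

T ≈ 290 K

Power absorbed = (1−a)S·πR²; power emitted = 4πR²σT⁴. Equating and cancelling πR²:
T = ((1−a)S / 4σ)^(1/4) = (1590 / (4 × 5.67×10⁻⁸))^(1/4) = (7.03×10^9)^(1/4).
T = 290 K.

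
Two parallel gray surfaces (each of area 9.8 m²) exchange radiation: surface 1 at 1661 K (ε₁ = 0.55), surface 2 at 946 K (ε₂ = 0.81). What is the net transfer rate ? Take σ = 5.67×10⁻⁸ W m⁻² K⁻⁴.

Q ≈ 1.84×10^6 W

For two large parallel gray plates, q = σ(T₁⁴ − T₂⁴) / (1/ε₁ + 1/ε₂ − 1).
1/ε₁ + 1/ε₂ − 1 = 1/0.55 + 1/0.81 − 1 = 2.053.
T₁⁴ − T₂⁴ = 7.61×10^12 − 8.01×10^11 = 6.81×10^12 K⁴.
q = 5.67×10⁻⁸ × 6.81×10^12 / 2.053 = 1.88×10^5 W/m².
Q = q·A = 1.88×10^5 × 9.8 = 1.84×10^6 W.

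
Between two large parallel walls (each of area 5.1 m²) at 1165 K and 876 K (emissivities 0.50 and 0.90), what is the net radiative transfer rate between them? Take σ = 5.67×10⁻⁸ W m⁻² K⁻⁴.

For two large parallel gray plates, q = σ(T₁⁴ − T₂⁴) / (1/ε₁ + 1/ε₂ − 1).
1/ε₁ + 1/ε₂ − 1 = 1/0.50 + 1/0.90 − 1 = 2.111.
T₁⁴ − T₂⁴ = 1.84×10^12 − 5.89×10^11 = 1.25×10^12 K⁴.
q = 5.67×10⁻⁸ × 1.25×10^12 / 2.111 = 33700 W/m².
Q = q·A = 33700 × 5.1 = 1.72×10^5 W.

Q ≈ 1.72×10^5 W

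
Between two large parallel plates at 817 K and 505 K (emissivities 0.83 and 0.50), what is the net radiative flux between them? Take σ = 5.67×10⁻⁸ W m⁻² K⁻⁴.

For two large parallel gray plates, q = σ(T₁⁴ − T₂⁴) / (1/ε₁ + 1/ε₂ − 1).
1/ε₁ + 1/ε₂ − 1 = 1/0.83 + 1/0.50 − 1 = 2.205.
T₁⁴ − T₂⁴ = 4.46×10^11 − 6.50×10^10 = 3.81×10^11 K⁴.
q = 5.67×10⁻⁸ × 3.81×10^11 / 2.205 = 9790 W/m².

q ≈ 9790 W/m²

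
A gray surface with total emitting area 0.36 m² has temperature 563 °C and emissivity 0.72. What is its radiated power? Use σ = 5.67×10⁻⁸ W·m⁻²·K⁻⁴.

P ≈ 7180 W

563 °C = 836 K.
Stefan–Boltzmann: P = εσAT⁴ = 0.72 × 5.67×10⁻⁸ × 0.360 × (836)⁴ = 0.72 × 5.67×10⁻⁸ × 0.360 × 4.88×10^11.
P = 7180 W.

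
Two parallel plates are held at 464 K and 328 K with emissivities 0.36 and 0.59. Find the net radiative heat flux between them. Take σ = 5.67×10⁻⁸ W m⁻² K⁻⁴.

For two large parallel gray plates, q = σ(T₁⁴ − T₂⁴) / (1/ε₁ + 1/ε₂ − 1).
1/ε₁ + 1/ε₂ − 1 = 1/0.36 + 1/0.59 − 1 = 3.473.
T₁⁴ − T₂⁴ = 4.64×10^10 − 1.16×10^10 = 3.48×10^10 K⁴.
q = 5.67×10⁻⁸ × 3.48×10^10 / 3.473 = 568 W/m².

q ≈ 568 W/m²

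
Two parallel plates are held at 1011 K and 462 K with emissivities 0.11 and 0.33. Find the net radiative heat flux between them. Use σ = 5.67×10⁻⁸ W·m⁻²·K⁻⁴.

q ≈ 5090 W/m²

For two large parallel gray plates, q = σ(T₁⁴ − T₂⁴) / (1/ε₁ + 1/ε₂ − 1).
1/ε₁ + 1/ε₂ − 1 = 1/0.11 + 1/0.33 − 1 = 11.12.
T₁⁴ − T₂⁴ = 1.04×10^12 − 4.56×10^10 = 9.99×10^11 K⁴.
q = 5.67×10⁻⁸ × 9.99×10^11 / 11.12 = 5090 W/m².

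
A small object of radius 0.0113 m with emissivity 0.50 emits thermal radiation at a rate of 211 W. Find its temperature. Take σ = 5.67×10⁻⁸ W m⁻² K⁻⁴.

A = 4πr² = 4π × (0.0113)² = 1.60×10^-3 m².
From P = εσAT⁴, T = (P / εσA)^(1/4) = (211 / (0.50 × 5.67×10⁻⁸ × 1.60×10^-3))^(1/4).
T = (4.64×10^12)^(1/4) = 1470 K.

T ≈ 1470 K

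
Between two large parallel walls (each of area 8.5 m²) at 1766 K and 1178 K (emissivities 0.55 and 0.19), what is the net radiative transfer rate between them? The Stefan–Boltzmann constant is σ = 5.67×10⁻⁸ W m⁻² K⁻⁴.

Q ≈ 6.18×10^5 W

For two large parallel gray plates, q = σ(T₁⁴ − T₂⁴) / (1/ε₁ + 1/ε₂ − 1).
1/ε₁ + 1/ε₂ − 1 = 1/0.55 + 1/0.19 − 1 = 6.081.
T₁⁴ − T₂⁴ = 9.73×10^12 − 1.93×10^12 = 7.80×10^12 K⁴.
q = 5.67×10⁻⁸ × 7.80×10^12 / 6.081 = 72700 W/m².
Q = q·A = 72700 × 8.5 = 6.18×10^5 W.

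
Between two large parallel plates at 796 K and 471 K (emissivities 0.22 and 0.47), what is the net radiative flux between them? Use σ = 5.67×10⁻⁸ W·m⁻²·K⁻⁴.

For two large parallel gray plates, q = σ(T₁⁴ − T₂⁴) / (1/ε₁ + 1/ε₂ − 1).
1/ε₁ + 1/ε₂ − 1 = 1/0.22 + 1/0.47 − 1 = 5.673.
T₁⁴ − T₂⁴ = 4.01×10^11 − 4.92×10^10 = 3.52×10^11 K⁴.
q = 5.67×10⁻⁸ × 3.52×10^11 / 5.673 = 3520 W/m².

q ≈ 3520 W/m²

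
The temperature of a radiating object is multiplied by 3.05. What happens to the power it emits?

factor ≈ 86.5

P ∝ T⁴, so the power scales as (3.05)⁴ = 86.5.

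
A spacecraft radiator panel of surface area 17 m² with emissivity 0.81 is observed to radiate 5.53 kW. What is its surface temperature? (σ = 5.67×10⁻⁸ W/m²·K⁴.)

From P = εσAT⁴, T = (P / εσA)^(1/4) = (5530 / (0.81 × 5.67×10⁻⁸ × 17.0))^(1/4).
T = (7.08×10^9)^(1/4) = 290 K.

T ≈ 290 K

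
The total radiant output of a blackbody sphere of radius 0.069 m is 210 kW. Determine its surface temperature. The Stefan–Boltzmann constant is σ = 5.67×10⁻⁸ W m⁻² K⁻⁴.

A = 4πr² = 4π × (0.069)² = 0.0598 m².
From P = σAT⁴, T = (P / σA)^(1/4) = (2.10×10^5 / (5.67×10⁻⁸ × 0.0598))^(1/4).
T = (6.19×10^13)^(1/4) = 2800 K.

T ≈ 2800 K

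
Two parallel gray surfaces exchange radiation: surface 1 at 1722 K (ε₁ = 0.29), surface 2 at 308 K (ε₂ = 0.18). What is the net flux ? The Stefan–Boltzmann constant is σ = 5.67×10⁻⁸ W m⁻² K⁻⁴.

q ≈ 62200 W/m²

For two large parallel gray plates, q = σ(T₁⁴ − T₂⁴) / (1/ε₁ + 1/ε₂ − 1).
1/ε₁ + 1/ε₂ − 1 = 1/0.29 + 1/0.18 − 1 = 8.004.
T₁⁴ − T₂⁴ = 8.79×10^12 − 9.00×10^9 = 8.78×10^12 K⁴.
q = 5.67×10⁻⁸ × 8.78×10^12 / 8.004 = 62200 W/m².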